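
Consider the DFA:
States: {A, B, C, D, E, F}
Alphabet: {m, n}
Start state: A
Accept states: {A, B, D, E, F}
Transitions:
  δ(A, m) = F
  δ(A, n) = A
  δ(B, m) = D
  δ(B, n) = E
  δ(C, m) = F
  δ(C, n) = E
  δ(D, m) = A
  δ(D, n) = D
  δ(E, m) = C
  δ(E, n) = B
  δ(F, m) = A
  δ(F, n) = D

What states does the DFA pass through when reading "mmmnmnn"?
read 'm': A → F
  read 'm': F → A
  read 'm': A → F
  read 'n': F → D
  read 'm': D → A
  read 'n': A → A
  read 'n': A → A
A -> F -> A -> F -> D -> A -> A -> A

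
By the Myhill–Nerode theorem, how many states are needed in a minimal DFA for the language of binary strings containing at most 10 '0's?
By Myhill–Nerode, count the distinguishable equivalence classes: 12 classes — having seen 0, 1, …, 10, or >10 copies of '0'; counts 0 through 10 are accepting and >10 is dead.
12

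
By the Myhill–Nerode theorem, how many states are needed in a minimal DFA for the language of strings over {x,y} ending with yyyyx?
By Myhill–Nerode, count the distinguishable equivalence classes: 6 classes — one per longest suffix of the input that is a prefix of 'yyyyx' (lengths 0 through 5); only the length-5 class is accepting.
6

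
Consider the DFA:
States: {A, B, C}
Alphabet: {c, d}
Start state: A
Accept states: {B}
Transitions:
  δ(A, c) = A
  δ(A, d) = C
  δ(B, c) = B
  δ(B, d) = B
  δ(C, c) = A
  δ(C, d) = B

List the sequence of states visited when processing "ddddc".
read 'd': A → C
  read 'd': C → B
  read 'd': B → B
  read 'd': B → B
  read 'c': B → B
A -> C -> B -> B -> B -> B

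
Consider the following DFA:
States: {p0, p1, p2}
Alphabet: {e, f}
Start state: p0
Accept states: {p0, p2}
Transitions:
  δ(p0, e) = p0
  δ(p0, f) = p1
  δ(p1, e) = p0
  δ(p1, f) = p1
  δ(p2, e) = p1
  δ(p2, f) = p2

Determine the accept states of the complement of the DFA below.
Complement accept states = All states \ Original accept states
= {p0, p1, p2} \ {p0, p2}
{p1}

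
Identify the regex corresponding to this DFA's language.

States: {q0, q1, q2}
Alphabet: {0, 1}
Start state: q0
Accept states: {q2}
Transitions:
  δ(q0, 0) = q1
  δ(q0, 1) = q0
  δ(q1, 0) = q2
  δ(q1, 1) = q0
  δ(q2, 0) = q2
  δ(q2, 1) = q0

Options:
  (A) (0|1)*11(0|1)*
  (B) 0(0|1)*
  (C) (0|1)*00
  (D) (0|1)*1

Check each option against the DFA on short strings; one disagreement eliminates an option:
  (A) (0|1)*11(0|1)*: on '00' the DFA goes q0 → q1 → q2 and accepts (q2 ∈ Accept), but the regex does not match it → eliminate
  (B) 0(0|1)*: on '0' the DFA goes q0 → q1 and rejects (q1 ∉ Accept), but the regex matches it → eliminate
  (C) (0|1)*00: agrees with the DFA on every string of length ≤ 6
  (D) (0|1)*1: on '1' the DFA goes q0 → q0 and rejects (q0 ∉ Accept), but the regex matches it → eliminate
Only (C) is consistent with the DFA.
(C) (0|1)*00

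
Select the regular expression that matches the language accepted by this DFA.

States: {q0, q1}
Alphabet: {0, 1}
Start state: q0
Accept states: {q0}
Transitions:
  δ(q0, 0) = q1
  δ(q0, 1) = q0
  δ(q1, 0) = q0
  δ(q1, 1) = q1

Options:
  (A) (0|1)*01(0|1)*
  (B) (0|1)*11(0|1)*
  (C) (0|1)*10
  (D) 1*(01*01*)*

Check each option against the DFA on short strings; one disagreement eliminates an option:
  (A) (0|1)*01(0|1)*: on ε the DFA stays in q0 and accepts (q0 ∈ Accept), but the regex does not match it → eliminate
  (B) (0|1)*11(0|1)*: on ε the DFA stays in q0 and accepts (q0 ∈ Accept), but the regex does not match it → eliminate
  (C) (0|1)*10: on ε the DFA stays in q0 and accepts (q0 ∈ Accept), but the regex does not match it → eliminate
  (D) 1*(01*01*)*: agrees with the DFA on every string of length ≤ 6
Only (D) is consistent with the DFA.
(D) 1*(01*01*)*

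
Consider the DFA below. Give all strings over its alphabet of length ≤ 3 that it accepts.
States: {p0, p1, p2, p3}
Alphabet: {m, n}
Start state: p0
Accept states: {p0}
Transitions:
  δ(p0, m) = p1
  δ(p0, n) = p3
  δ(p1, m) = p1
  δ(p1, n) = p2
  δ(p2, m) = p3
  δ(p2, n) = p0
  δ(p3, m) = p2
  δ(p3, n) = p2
ε, mnn, nmn, nnn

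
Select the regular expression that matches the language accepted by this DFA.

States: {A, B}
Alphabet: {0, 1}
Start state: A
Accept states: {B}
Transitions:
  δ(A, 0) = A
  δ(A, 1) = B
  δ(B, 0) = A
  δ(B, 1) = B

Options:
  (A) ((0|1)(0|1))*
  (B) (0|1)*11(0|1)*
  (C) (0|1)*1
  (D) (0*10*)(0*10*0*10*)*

Check each option against the DFA on short strings; one disagreement eliminates an option:
  (A) ((0|1)(0|1))*: on ε the DFA stays in A and rejects (A ∉ Accept), but the regex matches it → eliminate
  (B) (0|1)*11(0|1)*: on '1' the DFA goes A → B and accepts (B ∈ Accept), but the regex does not match it → eliminate
  (C) (0|1)*1: agrees with the DFA on every string of length ≤ 6
  (D) (0*10*)(0*10*0*10*)*: on '10' the DFA goes A → B → A and rejects (A ∉ Accept), but the regex matches it → eliminate
Only (C) is consistent with the DFA.
(C) (0|1)*1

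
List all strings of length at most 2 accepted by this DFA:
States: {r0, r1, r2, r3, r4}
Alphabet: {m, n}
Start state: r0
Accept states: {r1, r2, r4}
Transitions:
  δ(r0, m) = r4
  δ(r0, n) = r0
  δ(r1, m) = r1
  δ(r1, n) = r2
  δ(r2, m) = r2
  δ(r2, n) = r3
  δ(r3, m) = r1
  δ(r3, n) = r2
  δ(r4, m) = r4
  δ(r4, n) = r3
m, mm, nm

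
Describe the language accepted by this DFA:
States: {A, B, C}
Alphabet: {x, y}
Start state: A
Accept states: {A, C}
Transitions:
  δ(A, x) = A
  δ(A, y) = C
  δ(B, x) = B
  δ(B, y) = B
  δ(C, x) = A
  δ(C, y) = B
Testing a few strings:
  'y' → accept
  'yyyx' → reject
  'yyx' → reject
  'yx' → accept
State roles: A=last symbol not y (ok); B=saw yy (dead); C=last symbol y (ok)
All strings over {x,y} with no two consecutive y's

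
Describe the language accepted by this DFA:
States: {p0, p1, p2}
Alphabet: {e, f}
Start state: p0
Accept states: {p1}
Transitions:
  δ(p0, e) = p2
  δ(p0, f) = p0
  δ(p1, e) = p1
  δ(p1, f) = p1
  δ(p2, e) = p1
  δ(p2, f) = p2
Testing a few strings:
  'e' → reject
  'ffe' → reject
  'ef' → reject
  'ff' → reject
State roles: p0=zero e's seen; p1=≥ two e's seen; p2=one e seen
All strings over {e,f} containing at least two e's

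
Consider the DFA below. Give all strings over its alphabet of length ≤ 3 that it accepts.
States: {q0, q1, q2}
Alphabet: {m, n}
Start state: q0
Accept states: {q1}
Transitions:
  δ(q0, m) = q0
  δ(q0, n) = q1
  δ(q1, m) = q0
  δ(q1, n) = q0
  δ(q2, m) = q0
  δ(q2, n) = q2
n, mn, mmn, nmn, nnn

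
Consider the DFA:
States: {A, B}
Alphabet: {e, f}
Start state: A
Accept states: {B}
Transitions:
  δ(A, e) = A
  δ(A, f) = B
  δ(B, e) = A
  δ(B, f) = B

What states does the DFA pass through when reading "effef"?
read 'e': A → A
  read 'f': A → B
  read 'f': B → B
  read 'e': B → A
  read 'f': A → B
A -> A -> B -> B -> A -> B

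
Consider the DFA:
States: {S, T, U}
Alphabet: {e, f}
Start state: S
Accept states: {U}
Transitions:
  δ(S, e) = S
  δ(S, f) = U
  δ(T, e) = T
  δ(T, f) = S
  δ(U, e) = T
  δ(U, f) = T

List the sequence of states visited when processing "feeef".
read 'f': S → U
  read 'e': U → T
  read 'e': T → T
  read 'e': T → T
  read 'f': T → S
S -> U -> T -> T -> T -> S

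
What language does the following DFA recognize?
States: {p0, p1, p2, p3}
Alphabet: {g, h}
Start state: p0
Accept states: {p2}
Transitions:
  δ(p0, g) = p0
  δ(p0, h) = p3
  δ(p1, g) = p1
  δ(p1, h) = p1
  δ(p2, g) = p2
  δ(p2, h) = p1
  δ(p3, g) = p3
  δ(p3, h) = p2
Testing a few strings:
  'hghg' → accept
  'hghh' → reject
  'g' → reject
  'hggg' → reject
State roles: p0=zero h's; p1=≥ three h's (dead); p2=two h's; p3=one h
All strings over {g,h} containing exactly two h's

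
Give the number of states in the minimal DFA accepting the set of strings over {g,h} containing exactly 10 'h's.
By Myhill–Nerode, count the distinguishable equivalence classes: 12 classes — having seen 0, 1, …, 10, or >10 copies of 'h'; the count-10 class is the only accepting one and >10 is dead.
12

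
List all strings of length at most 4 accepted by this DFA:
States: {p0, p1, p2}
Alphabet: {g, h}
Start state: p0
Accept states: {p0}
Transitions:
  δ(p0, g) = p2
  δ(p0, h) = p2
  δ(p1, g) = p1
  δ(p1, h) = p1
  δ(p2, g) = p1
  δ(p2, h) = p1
ε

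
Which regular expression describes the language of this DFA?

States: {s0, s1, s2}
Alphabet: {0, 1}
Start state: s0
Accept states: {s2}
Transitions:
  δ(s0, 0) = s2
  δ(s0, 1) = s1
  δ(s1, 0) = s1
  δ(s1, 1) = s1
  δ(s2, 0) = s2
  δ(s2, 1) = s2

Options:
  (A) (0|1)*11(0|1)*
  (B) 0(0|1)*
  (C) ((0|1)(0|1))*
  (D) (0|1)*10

Check each option against the DFA on short strings; one disagreement eliminates an option:
  (A) (0|1)*11(0|1)*: on '0' the DFA goes s0 → s2 and accepts (s2 ∈ Accept), but the regex does not match it → eliminate
  (B) 0(0|1)*: agrees with the DFA on every string of length ≤ 6
  (C) ((0|1)(0|1))*: on ε the DFA stays in s0 and rejects (s0 ∉ Accept), but the regex matches it → eliminate
  (D) (0|1)*10: on '0' the DFA goes s0 → s2 and accepts (s2 ∈ Accept), but the regex does not match it → eliminate
Only (B) is consistent with the DFA.
(B) 0(0|1)*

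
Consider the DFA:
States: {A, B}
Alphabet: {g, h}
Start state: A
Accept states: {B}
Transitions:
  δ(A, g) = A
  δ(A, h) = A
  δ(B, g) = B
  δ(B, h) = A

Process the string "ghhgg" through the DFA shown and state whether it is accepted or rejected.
Processing string "ghhgg":
  A --g--> A
  A --h--> A
  A --h--> A
  A --g--> A
  A --g--> A
Final state: A
Accept states: {B}
No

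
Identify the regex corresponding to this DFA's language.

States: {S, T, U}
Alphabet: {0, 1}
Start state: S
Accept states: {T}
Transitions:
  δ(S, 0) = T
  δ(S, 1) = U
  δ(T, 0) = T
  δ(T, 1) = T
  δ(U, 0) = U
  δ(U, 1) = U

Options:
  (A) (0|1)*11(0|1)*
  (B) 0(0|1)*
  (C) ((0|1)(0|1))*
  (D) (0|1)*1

Check each option against the DFA on short strings; one disagreement eliminates an option:
  (A) (0|1)*11(0|1)*: on '0' the DFA goes S → T and accepts (T ∈ Accept), but the regex does not match it → eliminate
  (B) 0(0|1)*: agrees with the DFA on every string of length ≤ 6
  (C) ((0|1)(0|1))*: on ε the DFA stays in S and rejects (S ∉ Accept), but the regex matches it → eliminate
  (D) (0|1)*1: on '0' the DFA goes S → T and accepts (T ∈ Accept), but the regex does not match it → eliminate
Only (B) is consistent with the DFA.
(B) 0(0|1)*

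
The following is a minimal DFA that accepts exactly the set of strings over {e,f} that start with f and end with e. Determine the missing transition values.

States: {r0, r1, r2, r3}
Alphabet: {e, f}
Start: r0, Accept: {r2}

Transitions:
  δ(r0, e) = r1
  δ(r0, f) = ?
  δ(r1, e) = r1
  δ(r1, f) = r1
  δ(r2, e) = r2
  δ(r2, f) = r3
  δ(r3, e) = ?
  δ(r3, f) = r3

From the language and accept set, identify what each state tracks — r0: no input read; r1: started with e (dead); r2: started with f, last symbol e; r3: started with f, last symbol f.
Each missing δ(q, a) is the state matching the new tracked value after reading a.
δ(r0, f) = r3; δ(r3, e) = r2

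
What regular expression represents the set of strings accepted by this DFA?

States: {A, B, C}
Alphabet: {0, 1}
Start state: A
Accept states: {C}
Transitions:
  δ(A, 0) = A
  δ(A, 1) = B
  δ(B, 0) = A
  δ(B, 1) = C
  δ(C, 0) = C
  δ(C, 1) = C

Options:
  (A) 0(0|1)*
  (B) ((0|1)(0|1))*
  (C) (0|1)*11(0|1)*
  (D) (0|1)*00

Check each option against the DFA on short strings; one disagreement eliminates an option:
  (A) 0(0|1)*: on '0' the DFA goes A → A and rejects (A ∉ Accept), but the regex matches it → eliminate
  (B) ((0|1)(0|1))*: on ε the DFA stays in A and rejects (A ∉ Accept), but the regex matches it → eliminate
  (C) (0|1)*11(0|1)*: agrees with the DFA on every string of length ≤ 6
  (D) (0|1)*00: on '00' the DFA goes A → A → A and rejects (A ∉ Accept), but the regex matches it → eliminate
Only (C) is consistent with the DFA.
(C) (0|1)*11(0|1)*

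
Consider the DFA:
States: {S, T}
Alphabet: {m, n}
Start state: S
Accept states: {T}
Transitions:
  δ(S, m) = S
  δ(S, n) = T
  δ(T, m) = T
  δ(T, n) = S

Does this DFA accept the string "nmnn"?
Processing string "nmnn":
  S --n--> T
  T --m--> T
  T --n--> S
  S --n--> T
Final state: T
Accept states: {T}
Yes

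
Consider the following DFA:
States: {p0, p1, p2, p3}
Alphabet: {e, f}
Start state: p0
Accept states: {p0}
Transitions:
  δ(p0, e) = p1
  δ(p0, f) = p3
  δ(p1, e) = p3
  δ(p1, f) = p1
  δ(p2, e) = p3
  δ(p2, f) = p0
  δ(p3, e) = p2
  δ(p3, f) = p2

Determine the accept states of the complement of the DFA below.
Complement accept states = All states \ Original accept states
= {p0, p1, p2, p3} \ {p0}
{p1, p2, p3}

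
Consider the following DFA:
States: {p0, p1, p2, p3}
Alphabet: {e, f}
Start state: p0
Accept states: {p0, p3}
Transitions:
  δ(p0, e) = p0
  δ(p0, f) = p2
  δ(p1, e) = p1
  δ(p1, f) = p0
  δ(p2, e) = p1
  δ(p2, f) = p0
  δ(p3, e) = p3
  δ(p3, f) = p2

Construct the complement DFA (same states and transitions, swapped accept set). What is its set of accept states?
Complement accept states = All states \ Original accept states
= {p0, p1, p2, p3} \ {p0, p3}
{p1, p2}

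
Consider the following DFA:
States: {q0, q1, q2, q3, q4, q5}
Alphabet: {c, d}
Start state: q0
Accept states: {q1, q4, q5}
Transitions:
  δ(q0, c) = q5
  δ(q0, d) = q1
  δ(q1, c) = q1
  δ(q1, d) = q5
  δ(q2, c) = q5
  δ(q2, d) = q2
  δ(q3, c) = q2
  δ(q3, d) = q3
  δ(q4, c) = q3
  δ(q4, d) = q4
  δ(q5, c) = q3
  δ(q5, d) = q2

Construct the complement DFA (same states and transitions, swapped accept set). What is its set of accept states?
Complement accept states = All states \ Original accept states
= {q0, q1, q2, q3, q4, q5} \ {q1, q4, q5}
{q0, q2, q3}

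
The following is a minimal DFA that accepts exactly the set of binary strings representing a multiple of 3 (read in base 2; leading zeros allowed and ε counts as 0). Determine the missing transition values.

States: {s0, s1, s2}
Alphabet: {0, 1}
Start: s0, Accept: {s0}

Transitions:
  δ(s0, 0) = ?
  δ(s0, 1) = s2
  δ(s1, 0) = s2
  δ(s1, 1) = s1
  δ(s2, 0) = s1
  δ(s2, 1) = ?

From the language and accept set, identify what each state tracks — s0: value ≡ 0 (mod 3); s1: value ≡ 2 (mod 3); s2: value ≡ 1 (mod 3).
Each missing δ(q, a) is the state matching the new tracked value after reading a.
δ(s0, 0) = s0; δ(s2, 1) = s0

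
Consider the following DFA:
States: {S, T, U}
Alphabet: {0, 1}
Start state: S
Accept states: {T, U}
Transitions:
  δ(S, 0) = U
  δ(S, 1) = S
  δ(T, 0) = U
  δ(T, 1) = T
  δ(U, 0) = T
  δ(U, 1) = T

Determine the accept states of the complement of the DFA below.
Complement accept states = All states \ Original accept states
= {S, T, U} \ {T, U}
{S}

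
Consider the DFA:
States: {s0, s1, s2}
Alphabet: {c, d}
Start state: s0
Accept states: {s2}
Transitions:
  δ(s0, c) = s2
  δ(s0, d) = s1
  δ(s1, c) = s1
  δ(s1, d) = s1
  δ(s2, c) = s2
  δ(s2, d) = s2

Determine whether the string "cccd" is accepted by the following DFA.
Processing string "cccd":
  s0 --c--> s2
  s2 --c--> s2
  s2 --c--> s2
  s2 --d--> s2
Final state: s2
Accept states: {s2}
Yes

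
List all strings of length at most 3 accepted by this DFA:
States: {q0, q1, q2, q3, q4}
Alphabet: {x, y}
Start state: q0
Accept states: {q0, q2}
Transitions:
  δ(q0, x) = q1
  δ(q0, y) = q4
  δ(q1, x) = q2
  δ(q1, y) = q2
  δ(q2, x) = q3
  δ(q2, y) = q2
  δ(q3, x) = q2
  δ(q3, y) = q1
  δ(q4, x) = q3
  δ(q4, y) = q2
ε, xx, xy, yy, xxy, xyy, yxx, yyy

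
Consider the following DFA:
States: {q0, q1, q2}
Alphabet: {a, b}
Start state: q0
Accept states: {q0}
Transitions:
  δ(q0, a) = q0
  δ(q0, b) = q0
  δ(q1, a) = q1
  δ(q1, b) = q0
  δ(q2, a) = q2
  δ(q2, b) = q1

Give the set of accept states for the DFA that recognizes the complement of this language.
Complement accept states = All states \ Original accept states
= {q0, q1, q2} \ {q0}
{q1, q2}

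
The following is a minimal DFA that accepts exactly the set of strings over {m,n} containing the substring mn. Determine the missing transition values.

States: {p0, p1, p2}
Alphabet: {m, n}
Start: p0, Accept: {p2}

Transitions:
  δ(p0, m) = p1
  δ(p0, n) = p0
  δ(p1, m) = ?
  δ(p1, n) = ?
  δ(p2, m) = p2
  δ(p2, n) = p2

From the language and accept set, identify what each state tracks — p0: no m seen yet; p1: seen a m, waiting for n; p2: substring mn seen.
Each missing δ(q, a) is the state matching the new tracked value after reading a.
δ(p1, m) = p1; δ(p1, n) = p2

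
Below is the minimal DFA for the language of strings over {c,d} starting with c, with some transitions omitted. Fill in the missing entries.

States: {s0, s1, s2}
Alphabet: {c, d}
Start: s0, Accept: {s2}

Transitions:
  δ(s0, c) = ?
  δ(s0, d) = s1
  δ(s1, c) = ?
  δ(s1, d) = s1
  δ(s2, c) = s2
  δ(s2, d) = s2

From the language and accept set, identify what each state tracks — s0: no input read; s1: started with d (dead); s2: started with c.
Each missing δ(q, a) is the state matching the new tracked value after reading a.
δ(s0, c) = s2; δ(s1, c) = s1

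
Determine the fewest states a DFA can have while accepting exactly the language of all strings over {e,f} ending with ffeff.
By Myhill–Nerode, count the distinguishable equivalence classes: 6 classes — one per longest suffix of the input that is a prefix of 'ffeff' (lengths 0 through 5); only the length-5 class is accepting.
6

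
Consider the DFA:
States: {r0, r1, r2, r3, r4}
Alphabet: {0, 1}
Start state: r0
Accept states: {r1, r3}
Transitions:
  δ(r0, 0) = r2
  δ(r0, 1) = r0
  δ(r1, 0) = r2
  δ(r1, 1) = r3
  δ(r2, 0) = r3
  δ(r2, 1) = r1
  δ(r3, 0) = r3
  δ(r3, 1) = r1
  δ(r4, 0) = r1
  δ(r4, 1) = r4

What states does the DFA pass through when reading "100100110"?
read '1': r0 → r0
  read '0': r0 → r2
  read '0': r2 → r3
  read '1': r3 → r1
  read '0': r1 → r2
  read '0': r2 → r3
  read '1': r3 → r1
  read '1': r1 → r3
  read '0': r3 → r3
r0 -> r0 -> r2 -> r3 -> r1 -> r2 -> r3 -> r1 -> r3 -> r3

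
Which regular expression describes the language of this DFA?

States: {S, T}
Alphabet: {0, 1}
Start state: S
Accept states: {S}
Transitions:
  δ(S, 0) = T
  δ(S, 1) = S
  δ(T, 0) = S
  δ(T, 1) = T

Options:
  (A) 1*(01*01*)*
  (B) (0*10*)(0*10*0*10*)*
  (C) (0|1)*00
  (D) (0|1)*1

Check each option against the DFA on short strings; one disagreement eliminates an option:
  (A) 1*(01*01*)*: agrees with the DFA on every string of length ≤ 6
  (B) (0*10*)(0*10*0*10*)*: on ε the DFA stays in S and accepts (S ∈ Accept), but the regex does not match it → eliminate
  (C) (0|1)*00: on ε the DFA stays in S and accepts (S ∈ Accept), but the regex does not match it → eliminate
  (D) (0|1)*1: on ε the DFA stays in S and accepts (S ∈ Accept), but the regex does not match it → eliminate
Only (A) is consistent with the DFA.
(A) 1*(01*01*)*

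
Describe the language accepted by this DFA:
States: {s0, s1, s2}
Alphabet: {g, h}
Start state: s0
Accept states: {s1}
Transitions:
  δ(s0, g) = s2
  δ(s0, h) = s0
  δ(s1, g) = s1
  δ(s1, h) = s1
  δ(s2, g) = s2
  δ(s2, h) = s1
Testing a few strings:
  'hhh' → reject
  'g' → reject
  'h' → reject
  'hggg' → reject
State roles: s0=no g seen yet; s1=substring gh seen; s2=seen a g, waiting for h
All strings over {g,h} containing the substring gh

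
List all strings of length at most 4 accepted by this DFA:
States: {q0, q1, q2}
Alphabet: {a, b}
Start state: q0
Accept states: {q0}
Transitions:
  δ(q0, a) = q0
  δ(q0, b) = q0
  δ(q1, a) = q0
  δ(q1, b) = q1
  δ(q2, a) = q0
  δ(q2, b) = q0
ε, a, b, aa, ab, ba, bb, aaa, aab, aba, abb, baa, bab, bba, bbb, aaaa, aaab, aaba, aabb, abaa, abab, abba, abbb, baaa, baab, baba, babb, bbaa, bbab, bbba, bbbb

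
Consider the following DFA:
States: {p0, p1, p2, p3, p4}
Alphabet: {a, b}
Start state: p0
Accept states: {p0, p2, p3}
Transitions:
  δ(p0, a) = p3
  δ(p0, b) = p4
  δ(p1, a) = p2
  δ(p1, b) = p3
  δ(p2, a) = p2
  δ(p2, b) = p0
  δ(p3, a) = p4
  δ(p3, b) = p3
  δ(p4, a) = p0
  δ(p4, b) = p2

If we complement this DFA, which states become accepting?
Complement accept states = All states \ Original accept states
= {p0, p1, p2, p3, p4} \ {p0, p2, p3}
{p1, p4}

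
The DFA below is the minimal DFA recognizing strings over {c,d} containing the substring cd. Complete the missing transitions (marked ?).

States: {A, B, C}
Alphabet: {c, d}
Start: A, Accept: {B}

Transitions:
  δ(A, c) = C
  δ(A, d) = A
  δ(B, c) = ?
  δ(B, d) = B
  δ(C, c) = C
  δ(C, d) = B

From the language and accept set, identify what each state tracks — A: no c seen yet; B: substring cd seen; C: seen a c, waiting for d.
Each missing δ(q, a) is the state matching the new tracked value after reading a.
δ(B, c) = B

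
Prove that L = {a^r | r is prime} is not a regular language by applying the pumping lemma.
Assume L is regular with pumping length p. Idea: pumping by a suitable count produces a composite length.
Let q be a prime with q ≥ p and choose s = a^q ∈ L. By the pumping lemma, s = xyz with |xy| ≤ p, |y| = k ≥ 1. Take i = q+1: |xy^(q+1)z| = q + q·k = q(1+k). Since q ≥ 2 and 1+k ≥ 2, q(1+k) is composite, so xy^(q+1)z ∉ L.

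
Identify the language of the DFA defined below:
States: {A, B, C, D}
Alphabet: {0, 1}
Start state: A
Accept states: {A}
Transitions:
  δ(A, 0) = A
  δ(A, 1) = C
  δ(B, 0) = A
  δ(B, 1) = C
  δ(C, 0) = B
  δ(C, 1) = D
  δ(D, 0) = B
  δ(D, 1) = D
Testing a few strings:
  '1' → reject
  '0111' → reject
  '100' → accept
  '1100' → accept
State roles: A=value ≡ 0 (mod 4); B=value ≡ 2 (mod 4); C=value ≡ 1 (mod 4); D=value ≡ 3 (mod 4)
All binary strings representing a multiple of 4 (read in base 2; leading zeros allowed and ε counts as 0)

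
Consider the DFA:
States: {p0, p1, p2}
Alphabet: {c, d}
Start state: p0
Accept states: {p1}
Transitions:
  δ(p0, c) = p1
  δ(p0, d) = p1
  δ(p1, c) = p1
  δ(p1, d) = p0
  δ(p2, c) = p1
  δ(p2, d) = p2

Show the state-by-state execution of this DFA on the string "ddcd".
read 'd': p0 → p1
  read 'd': p1 → p0
  read 'c': p0 → p1
  read 'd': p1 → p0
p0 -> p1 -> p0 -> p1 -> p0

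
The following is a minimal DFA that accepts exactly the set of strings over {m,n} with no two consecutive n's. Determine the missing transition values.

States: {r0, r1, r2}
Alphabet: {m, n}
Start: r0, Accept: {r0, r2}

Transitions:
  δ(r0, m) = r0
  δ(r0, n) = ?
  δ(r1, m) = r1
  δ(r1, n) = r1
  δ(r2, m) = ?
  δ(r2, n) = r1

From the language and accept set, identify what each state tracks — r0: last symbol not n (ok); r1: saw nn (dead); r2: last symbol n (ok).
Each missing δ(q, a) is the state matching the new tracked value after reading a.
δ(r0, n) = r2; δ(r2, m) = r0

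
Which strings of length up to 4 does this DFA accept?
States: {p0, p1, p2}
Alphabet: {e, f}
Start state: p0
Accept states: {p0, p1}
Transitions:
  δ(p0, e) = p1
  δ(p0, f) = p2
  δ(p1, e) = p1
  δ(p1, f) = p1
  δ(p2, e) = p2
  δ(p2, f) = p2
ε, e, ee, ef, eee, eef, efe, eff, eeee, eeef, eefe, eeff, efee, efef, effe, efff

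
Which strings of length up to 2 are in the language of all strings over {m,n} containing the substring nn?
nn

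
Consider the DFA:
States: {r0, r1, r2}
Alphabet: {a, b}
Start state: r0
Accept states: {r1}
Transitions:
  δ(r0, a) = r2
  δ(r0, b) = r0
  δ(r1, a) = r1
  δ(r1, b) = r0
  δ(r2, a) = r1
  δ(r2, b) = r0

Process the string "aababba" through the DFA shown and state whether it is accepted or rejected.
Processing string "aababba":
  r0 --a--> r2
  r2 --a--> r1
  r1 --b--> r0
  r0 --a--> r2
  r2 --b--> r0
  r0 --b--> r0
  r0 --a--> r2
Final state: r2
Accept states: {r1}
No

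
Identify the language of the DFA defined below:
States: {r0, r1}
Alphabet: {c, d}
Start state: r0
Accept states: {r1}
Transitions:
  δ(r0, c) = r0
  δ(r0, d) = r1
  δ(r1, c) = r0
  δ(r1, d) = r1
Testing a few strings:
  'dc' → reject
  'd' → accept
  'c' → reject
  'dcd' → accept
State roles: r0=last symbol not d; r1=last symbol is d
All strings over {c,d} ending with d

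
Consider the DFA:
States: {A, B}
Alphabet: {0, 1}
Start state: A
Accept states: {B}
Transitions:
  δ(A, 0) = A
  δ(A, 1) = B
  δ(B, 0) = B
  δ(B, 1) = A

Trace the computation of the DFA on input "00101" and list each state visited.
read '0': A → A
  read '0': A → A
  read '1': A → B
  read '0': B → B
  read '1': B → A
A -> A -> A -> B -> B -> A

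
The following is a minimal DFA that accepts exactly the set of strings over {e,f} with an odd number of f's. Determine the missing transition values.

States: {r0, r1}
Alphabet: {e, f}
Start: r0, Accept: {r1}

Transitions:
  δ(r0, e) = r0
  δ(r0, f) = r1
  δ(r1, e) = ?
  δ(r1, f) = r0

From the language and accept set, identify what each state tracks — r0: even number of f's so far; r1: odd number of f's so far.
Each missing δ(q, a) is the state matching the new tracked value after reading a.
δ(r1, e) = r1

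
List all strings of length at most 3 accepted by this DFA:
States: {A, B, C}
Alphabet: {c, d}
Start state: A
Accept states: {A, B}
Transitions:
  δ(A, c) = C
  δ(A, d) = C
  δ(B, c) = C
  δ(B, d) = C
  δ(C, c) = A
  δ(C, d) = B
ε, cc, cd, dc, dd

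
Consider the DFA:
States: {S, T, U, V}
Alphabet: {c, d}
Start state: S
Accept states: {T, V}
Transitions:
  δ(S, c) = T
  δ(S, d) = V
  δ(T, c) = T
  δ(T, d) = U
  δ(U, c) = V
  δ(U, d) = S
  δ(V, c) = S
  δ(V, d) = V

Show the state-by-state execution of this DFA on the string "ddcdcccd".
read 'd': S → V
  read 'd': V → V
  read 'c': V → S
  read 'd': S → V
  read 'c': V → S
  read 'c': S → T
  read 'c': T → T
  read 'd': T → U
S -> V -> V -> S -> V -> S -> T -> T -> U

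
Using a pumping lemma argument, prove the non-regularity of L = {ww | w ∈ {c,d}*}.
Assume L is regular with pumping length p. Idea: pumping the leading c-block breaks the equality of the two halves.
Choose s = c^p d c^p d ∈ L (with w = c^p d). |s| = 2p+2 ≥ p. By the pumping lemma, s = xyz with |xy| ≤ p, |y| > 0, so y = c^k with k ≥ 1, in the first c-block. Then xy²z = c^(p+k) d c^p d, of length 2p+2+k. If k is odd this length is odd, so it cannot be of the form ww. If k is even, each half has length p+1+k/2 ≤ p+k, so the first half lies entirely inside the leading c-block and contains no d, while the second half ends in d; the halves differ. Either way xy²z ∉ L.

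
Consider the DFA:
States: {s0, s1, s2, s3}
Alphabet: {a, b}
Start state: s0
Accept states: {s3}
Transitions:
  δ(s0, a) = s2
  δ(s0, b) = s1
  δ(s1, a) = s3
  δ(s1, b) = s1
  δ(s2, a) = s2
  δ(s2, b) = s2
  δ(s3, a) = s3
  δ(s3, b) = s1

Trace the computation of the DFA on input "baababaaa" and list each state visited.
read 'b': s0 → s1
  read 'a': s1 → s3
  read 'a': s3 → s3
  read 'b': s3 → s1
  read 'a': s1 → s3
  read 'b': s3 → s1
  read 'a': s1 → s3
  read 'a': s3 → s3
  read 'a': s3 → s3
s0 -> s1 -> s3 -> s3 -> s1 -> s3 -> s1 -> s3 -> s3 -> s3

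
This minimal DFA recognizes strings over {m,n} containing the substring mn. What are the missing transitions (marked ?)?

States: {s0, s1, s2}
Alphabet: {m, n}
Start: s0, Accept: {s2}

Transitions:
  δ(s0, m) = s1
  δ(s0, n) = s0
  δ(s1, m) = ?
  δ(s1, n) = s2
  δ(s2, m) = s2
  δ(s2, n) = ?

From the language and accept set, identify what each state tracks — s0: no m seen yet; s1: seen a m, waiting for n; s2: substring mn seen.
Each missing δ(q, a) is the state matching the new tracked value after reading a.
δ(s1, m) = s1; δ(s2, n) = s2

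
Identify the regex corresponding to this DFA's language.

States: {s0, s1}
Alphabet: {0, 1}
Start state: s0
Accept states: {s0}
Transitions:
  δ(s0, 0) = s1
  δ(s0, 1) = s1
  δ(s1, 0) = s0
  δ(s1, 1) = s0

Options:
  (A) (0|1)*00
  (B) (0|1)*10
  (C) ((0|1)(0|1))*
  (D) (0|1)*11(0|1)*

Check each option against the DFA on short strings; one disagreement eliminates an option:
  (A) (0|1)*00: on ε the DFA stays in s0 and accepts (s0 ∈ Accept), but the regex does not match it → eliminate
  (B) (0|1)*10: on ε the DFA stays in s0 and accepts (s0 ∈ Accept), but the regex does not match it → eliminate
  (C) ((0|1)(0|1))*: agrees with the DFA on every string of length ≤ 6
  (D) (0|1)*11(0|1)*: on ε the DFA stays in s0 and accepts (s0 ∈ Accept), but the regex does not match it → eliminate
Only (C) is consistent with the DFA.
(C) ((0|1)(0|1))*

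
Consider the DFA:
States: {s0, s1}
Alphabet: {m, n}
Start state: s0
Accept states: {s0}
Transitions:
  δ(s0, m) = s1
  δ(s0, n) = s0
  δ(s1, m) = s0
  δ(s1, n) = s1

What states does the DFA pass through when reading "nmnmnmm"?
read 'n': s0 → s0
  read 'm': s0 → s1
  read 'n': s1 → s1
  read 'm': s1 → s0
  read 'n': s0 → s0
  read 'm': s0 → s1
  read 'm': s1 → s0
s0 -> s0 -> s1 -> s1 -> s0 -> s0 -> s1 -> s0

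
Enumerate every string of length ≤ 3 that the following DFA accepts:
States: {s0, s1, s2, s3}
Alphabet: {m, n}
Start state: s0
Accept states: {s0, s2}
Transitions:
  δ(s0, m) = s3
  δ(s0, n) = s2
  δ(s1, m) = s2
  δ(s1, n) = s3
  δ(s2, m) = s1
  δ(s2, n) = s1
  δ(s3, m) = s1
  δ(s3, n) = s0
ε, n, mn, mmm, mnn, nmm, nnm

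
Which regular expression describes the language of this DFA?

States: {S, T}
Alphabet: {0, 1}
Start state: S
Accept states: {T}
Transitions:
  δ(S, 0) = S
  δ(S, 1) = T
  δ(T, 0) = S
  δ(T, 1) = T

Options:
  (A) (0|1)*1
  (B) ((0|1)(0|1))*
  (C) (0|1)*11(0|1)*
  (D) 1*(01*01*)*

Check each option against the DFA on short strings; one disagreement eliminates an option:
  (A) (0|1)*1: agrees with the DFA on every string of length ≤ 6
  (B) ((0|1)(0|1))*: on ε the DFA stays in S and rejects (S ∉ Accept), but the regex matches it → eliminate
  (C) (0|1)*11(0|1)*: on '1' the DFA goes S → T and accepts (T ∈ Accept), but the regex does not match it → eliminate
  (D) 1*(01*01*)*: on ε the DFA stays in S and rejects (S ∉ Accept), but the regex matches it → eliminate
Only (A) is consistent with the DFA.
(A) (0|1)*1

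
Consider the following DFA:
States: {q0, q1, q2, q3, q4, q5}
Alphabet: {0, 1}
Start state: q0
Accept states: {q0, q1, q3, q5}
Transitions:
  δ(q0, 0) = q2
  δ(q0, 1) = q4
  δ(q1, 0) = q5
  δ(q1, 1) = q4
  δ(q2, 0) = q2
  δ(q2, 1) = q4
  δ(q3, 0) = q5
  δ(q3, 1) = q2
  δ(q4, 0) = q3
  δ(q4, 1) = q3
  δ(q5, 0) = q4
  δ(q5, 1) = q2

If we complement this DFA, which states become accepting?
Complement accept states = All states \ Original accept states
= {q0, q1, q2, q3, q4, q5} \ {q0, q1, q3, q5}
{q2, q4}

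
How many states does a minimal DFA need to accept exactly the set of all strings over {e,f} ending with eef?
By Myhill–Nerode, count the distinguishable equivalence classes: 4 classes — one per longest suffix of the input that is a prefix of 'eef' (lengths 0 through 3); only the length-3 class is accepting.
4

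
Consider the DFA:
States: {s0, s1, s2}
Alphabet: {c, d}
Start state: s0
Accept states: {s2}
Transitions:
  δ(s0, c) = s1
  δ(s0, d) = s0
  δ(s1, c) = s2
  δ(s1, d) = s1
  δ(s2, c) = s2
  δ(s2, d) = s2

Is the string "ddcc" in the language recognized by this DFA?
Processing string "ddcc":
  s0 --d--> s0
  s0 --d--> s0
  s0 --c--> s1
  s1 --c--> s2
Final state: s2
Accept states: {s2}
Yes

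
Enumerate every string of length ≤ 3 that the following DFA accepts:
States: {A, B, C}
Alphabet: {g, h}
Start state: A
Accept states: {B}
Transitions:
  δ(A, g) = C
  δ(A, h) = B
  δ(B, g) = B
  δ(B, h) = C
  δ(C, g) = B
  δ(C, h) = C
h, gg, hg, ggg, ghg, hgg, hhg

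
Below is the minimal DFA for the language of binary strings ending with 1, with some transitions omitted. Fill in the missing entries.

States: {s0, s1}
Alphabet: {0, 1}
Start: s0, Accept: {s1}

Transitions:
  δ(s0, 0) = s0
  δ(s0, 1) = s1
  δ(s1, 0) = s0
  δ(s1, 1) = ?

From the language and accept set, identify what each state tracks — s0: last symbol not 1; s1: last symbol is 1.
Each missing δ(q, a) is the state matching the new tracked value after reading a.
δ(s1, 1) = s1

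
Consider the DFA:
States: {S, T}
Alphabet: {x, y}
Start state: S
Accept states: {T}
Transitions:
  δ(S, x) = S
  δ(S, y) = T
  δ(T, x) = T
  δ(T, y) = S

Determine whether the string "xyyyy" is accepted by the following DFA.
Processing string "xyyyy":
  S --x--> S
  S --y--> T
  T --y--> S
  S --y--> T
  T --y--> S
Final state: S
Accept states: {T}
No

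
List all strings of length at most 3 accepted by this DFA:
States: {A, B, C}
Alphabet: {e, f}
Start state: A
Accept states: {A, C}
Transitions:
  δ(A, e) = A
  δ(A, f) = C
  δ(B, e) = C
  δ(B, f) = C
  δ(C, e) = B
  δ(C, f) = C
ε, e, f, ee, ef, ff, eee, eef, eff, fee, fef, fff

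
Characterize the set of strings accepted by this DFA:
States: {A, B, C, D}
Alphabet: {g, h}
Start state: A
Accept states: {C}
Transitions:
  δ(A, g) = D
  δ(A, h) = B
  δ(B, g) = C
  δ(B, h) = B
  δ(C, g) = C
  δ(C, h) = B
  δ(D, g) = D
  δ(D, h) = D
Testing a few strings:
  'h' → reject
  'gh' → reject
  'g' → reject
  'hg' → accept
State roles: A=no input read; B=started with h, last symbol h; C=started with h, last symbol g; D=started with g (dead)
All strings over {g,h} that start with h and end with g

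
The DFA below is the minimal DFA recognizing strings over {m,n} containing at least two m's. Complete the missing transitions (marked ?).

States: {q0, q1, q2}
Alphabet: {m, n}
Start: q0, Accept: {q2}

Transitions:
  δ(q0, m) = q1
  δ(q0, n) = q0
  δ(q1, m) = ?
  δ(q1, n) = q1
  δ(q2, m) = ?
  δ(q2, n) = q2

From the language and accept set, identify what each state tracks — q0: zero m's seen; q1: one m seen; q2: ≥ two m's seen.
Each missing δ(q, a) is the state matching the new tracked value after reading a.
δ(q1, m) = q2; δ(q2, m) = q2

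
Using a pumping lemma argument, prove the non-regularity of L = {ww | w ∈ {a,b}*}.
Assume L is regular with pumping length p. Idea: pumping the leading a-block breaks the equality of the two halves.
Choose s = a^p b a^p b ∈ L (with w = a^p b). |s| = 2p+2 ≥ p. By the pumping lemma, s = xyz with |xy| ≤ p, |y| > 0, so y = a^k with k ≥ 1, in the first a-block. Then xy²z = a^(p+k) b a^p b, of length 2p+2+k. If k is odd this length is odd, so it cannot be of the form ww. If k is even, each half has length p+1+k/2 ≤ p+k, so the first half lies entirely inside the leading a-block and contains no b, while the second half ends in b; the halves differ. Either way xy²z ∉ L.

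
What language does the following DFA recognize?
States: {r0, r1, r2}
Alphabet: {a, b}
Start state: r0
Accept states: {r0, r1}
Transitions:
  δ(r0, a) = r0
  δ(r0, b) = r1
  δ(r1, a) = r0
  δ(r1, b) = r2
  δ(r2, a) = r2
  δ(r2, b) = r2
Testing a few strings:
  'aa' → accept
  'abbb' → reject
  'a' → accept
  'b' → accept
State roles: r0=last symbol not b (ok); r1=last symbol b (ok); r2=saw bb (dead)
All strings over {a,b} with no two consecutive b's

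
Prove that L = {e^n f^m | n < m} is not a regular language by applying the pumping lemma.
Assume L is regular with pumping length p. Idea: pumping up the e-block makes the e-count reach the f-count.
Choose s = e^p f^(p+1) ∈ L. By the pumping lemma, s = xyz with |xy| ≤ p, |y| > 0, so y = e^k with k ≥ 1. Then xy²z = e^(p+k) f^(p+1). Since p+k ≥ p+1, the number of e's is no longer strictly less than the number of f's, so xy²z ∉ L.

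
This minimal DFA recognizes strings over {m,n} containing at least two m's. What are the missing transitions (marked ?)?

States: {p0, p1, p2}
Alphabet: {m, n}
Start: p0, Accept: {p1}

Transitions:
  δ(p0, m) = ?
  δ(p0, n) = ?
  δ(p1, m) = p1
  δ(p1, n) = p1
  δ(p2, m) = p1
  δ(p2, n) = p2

From the language and accept set, identify what each state tracks — p0: zero m's seen; p1: ≥ two m's seen; p2: one m seen.
Each missing δ(q, a) is the state matching the new tracked value after reading a.
δ(p0, m) = p2; δ(p0, n) = p0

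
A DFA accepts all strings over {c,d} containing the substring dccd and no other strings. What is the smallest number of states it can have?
By Myhill–Nerode, count the distinguishable equivalence classes: 5 classes — one per longest suffix of the input that is a prefix of 'dccd' (lengths 0 through 3), plus an absorbing 'already seen dccd' class.
5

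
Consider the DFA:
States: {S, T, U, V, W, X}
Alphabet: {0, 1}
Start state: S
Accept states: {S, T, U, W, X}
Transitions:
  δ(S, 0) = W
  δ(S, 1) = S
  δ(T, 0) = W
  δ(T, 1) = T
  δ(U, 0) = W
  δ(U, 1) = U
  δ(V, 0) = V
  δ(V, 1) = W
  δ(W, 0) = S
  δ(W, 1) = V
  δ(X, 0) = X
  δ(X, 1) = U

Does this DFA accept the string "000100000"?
Processing string "000100000":
  S --0--> W
  W --0--> S
  S --0--> W
  W --1--> V
  V --0--> V
  V --0--> V
  V --0--> V
  V --0--> V
  V --0--> V
Final state: V
Accept states: {S, T, U, W, X}
No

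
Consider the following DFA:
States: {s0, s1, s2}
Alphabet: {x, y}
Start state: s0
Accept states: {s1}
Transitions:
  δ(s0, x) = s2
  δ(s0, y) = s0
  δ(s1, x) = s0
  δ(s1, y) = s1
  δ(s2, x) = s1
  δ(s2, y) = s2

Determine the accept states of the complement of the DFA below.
Complement accept states = All states \ Original accept states
= {s0, s1, s2} \ {s1}
{s0, s2}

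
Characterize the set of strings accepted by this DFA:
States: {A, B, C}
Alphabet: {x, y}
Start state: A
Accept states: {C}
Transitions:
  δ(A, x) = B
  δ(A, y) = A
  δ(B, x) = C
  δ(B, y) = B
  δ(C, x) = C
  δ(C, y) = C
Testing a few strings:
  'yyx' → reject
  'y' → reject
  'x' → reject
  'yxy' → reject
State roles: A=zero x's seen; B=one x seen; C=≥ two x's seen
All strings over {x,y} containing at least two x's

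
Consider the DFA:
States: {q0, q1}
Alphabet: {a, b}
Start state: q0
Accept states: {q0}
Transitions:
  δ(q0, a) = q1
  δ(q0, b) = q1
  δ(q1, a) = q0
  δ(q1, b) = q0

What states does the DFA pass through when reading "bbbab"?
read 'b': q0 → q1
  read 'b': q1 → q0
  read 'b': q0 → q1
  read 'a': q1 → q0
  read 'b': q0 → q1
q0 -> q1 -> q0 -> q1 -> q0 -> q1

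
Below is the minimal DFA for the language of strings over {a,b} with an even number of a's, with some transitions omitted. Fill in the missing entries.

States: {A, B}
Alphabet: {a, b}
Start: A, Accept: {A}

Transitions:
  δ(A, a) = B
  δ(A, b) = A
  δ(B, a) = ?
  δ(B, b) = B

From the language and accept set, identify what each state tracks — A: even number of a's so far; B: odd number of a's so far.
Each missing δ(q, a) is the state matching the new tracked value after reading a.
δ(B, a) = A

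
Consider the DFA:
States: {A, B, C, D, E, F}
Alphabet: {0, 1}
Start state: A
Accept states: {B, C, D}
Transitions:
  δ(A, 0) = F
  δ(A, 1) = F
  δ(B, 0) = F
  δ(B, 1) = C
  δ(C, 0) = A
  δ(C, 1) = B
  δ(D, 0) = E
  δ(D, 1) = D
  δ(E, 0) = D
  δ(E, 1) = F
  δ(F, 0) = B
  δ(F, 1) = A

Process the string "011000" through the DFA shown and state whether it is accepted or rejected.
Processing string "011000":
  A --0--> F
  F --1--> A
  A --1--> F
  F --0--> B
  B --0--> F
  F --0--> B
Final state: B
Accept states: {B, C, D}
Yes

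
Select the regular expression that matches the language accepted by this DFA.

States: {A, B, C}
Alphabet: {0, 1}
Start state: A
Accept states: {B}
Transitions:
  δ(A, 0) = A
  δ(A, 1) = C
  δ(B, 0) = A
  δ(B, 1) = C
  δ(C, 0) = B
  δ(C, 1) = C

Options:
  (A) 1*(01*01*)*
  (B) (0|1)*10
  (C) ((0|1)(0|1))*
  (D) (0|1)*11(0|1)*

Check each option against the DFA on short strings; one disagreement eliminates an option:
  (A) 1*(01*01*)*: on ε the DFA stays in A and rejects (A ∉ Accept), but the regex matches it → eliminate
  (B) (0|1)*10: agrees with the DFA on every string of length ≤ 6
  (C) ((0|1)(0|1))*: on ε the DFA stays in A and rejects (A ∉ Accept), but the regex matches it → eliminate
  (D) (0|1)*11(0|1)*: on '10' the DFA goes A → C → B and accepts (B ∈ Accept), but the regex does not match it → eliminate
Only (B) is consistent with the DFA.
(B) (0|1)*10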